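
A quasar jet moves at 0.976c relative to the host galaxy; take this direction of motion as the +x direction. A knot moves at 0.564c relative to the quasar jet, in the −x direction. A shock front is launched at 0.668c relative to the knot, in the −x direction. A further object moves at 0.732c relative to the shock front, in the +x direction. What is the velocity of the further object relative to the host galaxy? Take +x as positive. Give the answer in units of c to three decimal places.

+0.934c

Apply u = (u' + v)/(1 + u'v/c²) successively, working outward toward the host galaxy.
Start: velocity of the quasar jet relative to the host galaxy = 0.9760c.
Compose with the knot (u' = -0.564 in the quasar jet frame): u_1 = (-0.564 + 0.976) / (1 + (-0.564)·0.976) = 0.4120/0.4495 = 0.9165.
Compose with the shock front (u' = -0.668 in the knot frame): u_2 = (-0.668 + 0.917) / (1 + (-0.668)·0.917) = 0.2485/0.3878 = 0.6408.
Compose with the further object (u' = 0.732 in the shock front frame): u_3 = (0.732 + 0.641) / (1 + 0.732·0.641) = 1.3728/1.4691 = 0.9345.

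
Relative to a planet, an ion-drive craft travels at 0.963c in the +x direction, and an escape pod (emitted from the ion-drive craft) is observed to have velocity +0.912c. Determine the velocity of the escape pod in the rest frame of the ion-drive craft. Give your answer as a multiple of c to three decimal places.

Invert the composition law: u' = (u − v)/(1 − uv/c²).
u' = (0.912 − 0.963) / (1 − (0.912)(0.963)) = -0.0510/0.1217 = -0.4189.

-0.419c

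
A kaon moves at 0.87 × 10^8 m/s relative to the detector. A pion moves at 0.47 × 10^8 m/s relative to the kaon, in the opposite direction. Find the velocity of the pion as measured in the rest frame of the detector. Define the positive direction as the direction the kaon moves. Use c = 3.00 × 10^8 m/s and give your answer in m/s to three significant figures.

+4.19 × 10^7 m/s

In units of c (dividing by 3.00 × 10^8 m/s): v = 0.290, u' = -0.157.
u = (u' + v)/(1 + u'v/c²):
u = (-0.157 + 0.290) / (1 + (-0.157)·0.290) = 0.1333/0.9546 = 0.1397
Converting back: u = 0.1397 × 3.00 × 10^8 m/s.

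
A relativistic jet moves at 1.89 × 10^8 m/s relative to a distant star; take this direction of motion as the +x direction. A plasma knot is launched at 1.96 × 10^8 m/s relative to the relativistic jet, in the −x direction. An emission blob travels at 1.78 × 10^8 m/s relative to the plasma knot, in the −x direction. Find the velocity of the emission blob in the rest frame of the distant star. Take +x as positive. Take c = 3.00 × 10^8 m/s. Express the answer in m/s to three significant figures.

-1.86 × 10^8 m/s

Apply u = (u' + v)/(1 + u'v/c²) successively, working outward toward the distant star.
(Dividing each given speed by c = 3.00 × 10^8 m/s to work in units of c.)
Start: velocity of the relativistic jet relative to the distant star = 0.6300c.
Compose with the plasma knot (u' = -0.653 in the relativistic jet frame): u_1 = (-0.653 + 0.630) / (1 + (-0.653)·0.630) = -0.0233/0.5884 = -0.0397.
Compose with the emission blob (u' = -0.593 in the plasma knot frame): u_2 = (-0.593 + (-0.040)) / (1 + (-0.593)·(-0.040)) = -0.6330/1.0235 = -0.6184.
So u = -0.6184 × 3.00 × 10^8 m/s.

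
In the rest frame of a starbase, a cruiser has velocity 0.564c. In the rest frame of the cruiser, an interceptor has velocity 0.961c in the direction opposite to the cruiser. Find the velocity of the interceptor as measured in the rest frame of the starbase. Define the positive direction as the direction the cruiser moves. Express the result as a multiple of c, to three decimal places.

With v = 0.564 and u' = -0.961 (in units of c),
u = (u' + v)/(1 + u'v/c²):
u = (-0.961 + 0.564) / (1 + (-0.961)·0.564) = -0.3970/0.4580 = -0.8668
(Galilean addition would give -0.397c.)

-0.867c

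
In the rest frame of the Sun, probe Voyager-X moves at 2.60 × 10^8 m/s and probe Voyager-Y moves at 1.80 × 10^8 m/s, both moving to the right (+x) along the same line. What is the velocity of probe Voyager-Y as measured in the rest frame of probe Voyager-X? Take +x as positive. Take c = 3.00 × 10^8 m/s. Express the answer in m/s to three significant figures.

-1.67 × 10^8 m/s

β_A = 0.867, β_B = 0.600 (dividing each by c = 3.00 × 10^8 m/s).
Transform to A's frame with the inverse velocity-addition law: u' = (u − v)/(1 − uv/c²), taking u = β_B and v = β_A.
u' = (0.600 − 0.867) / (1 − (0.867)(0.600)) = -0.2667/0.4800 = -0.5556.
u' = -0.5556 × 3.00 × 10^8 m/s.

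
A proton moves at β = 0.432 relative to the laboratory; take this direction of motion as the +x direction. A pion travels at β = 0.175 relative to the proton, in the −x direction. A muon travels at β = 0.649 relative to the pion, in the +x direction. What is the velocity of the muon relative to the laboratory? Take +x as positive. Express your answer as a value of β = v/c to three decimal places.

β = +0.785

Apply u = (u' + v)/(1 + u'v/c²) successively, working outward toward the laboratory.
Start: velocity of the proton relative to the laboratory = 0.4320c.
Compose with the pion (u' = -0.175 in the proton frame): u_1 = (-0.175 + 0.432) / (1 + (-0.175)·0.432) = 0.2570/0.9244 = 0.2780.
Compose with the muon (u' = 0.649 in the pion frame): u_2 = (0.649 + 0.278) / (1 + 0.649·0.278) = 0.9270/1.1804 = 0.7853.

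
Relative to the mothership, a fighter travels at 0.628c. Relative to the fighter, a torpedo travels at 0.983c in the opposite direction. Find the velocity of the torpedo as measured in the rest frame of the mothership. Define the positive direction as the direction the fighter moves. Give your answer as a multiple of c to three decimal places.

With v = 0.628 and u' = -0.983 (in units of c),
u = (u' + v)/(1 + u'v/c²):
u = (-0.983 + 0.628) / (1 + (-0.983)·0.628) = -0.3550/0.3827 = -0.9277
(Galilean addition would give -0.355c.)

-0.928c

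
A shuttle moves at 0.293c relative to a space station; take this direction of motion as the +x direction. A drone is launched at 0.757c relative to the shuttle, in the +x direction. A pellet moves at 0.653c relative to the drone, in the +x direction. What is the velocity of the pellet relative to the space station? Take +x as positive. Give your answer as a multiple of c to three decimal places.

Apply u = (u' + v)/(1 + u'v/c²) successively, working outward toward the space station.
Start: velocity of the shuttle relative to the space station = 0.2930c.
Compose with the drone (u' = 0.757 in the shuttle frame): u_1 = (0.757 + 0.293) / (1 + 0.757·0.293) = 1.0500/1.2218 = 0.8594.
Compose with the pellet (u' = 0.653 in the drone frame): u_2 = (0.653 + 0.859) / (1 + 0.653·0.859) = 1.5124/1.5612 = 0.9687.

0.969c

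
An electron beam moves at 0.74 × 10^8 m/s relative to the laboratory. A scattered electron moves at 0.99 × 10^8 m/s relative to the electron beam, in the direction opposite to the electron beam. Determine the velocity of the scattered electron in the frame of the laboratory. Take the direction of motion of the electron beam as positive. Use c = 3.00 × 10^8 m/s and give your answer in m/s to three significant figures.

In units of c (dividing by 3.00 × 10^8 m/s): v = 0.247, u' = -0.330.
u = (u' + v)/(1 + u'v/c²):
u = (-0.330 + 0.247) / (1 + (-0.330)·0.247) = -0.0833/0.9186 = -0.0907
(Galilean addition would give -0.083c.)
Converting back: u = -0.0907 × 3.00 × 10^8 m/s.

-2.72 × 10^7 m/s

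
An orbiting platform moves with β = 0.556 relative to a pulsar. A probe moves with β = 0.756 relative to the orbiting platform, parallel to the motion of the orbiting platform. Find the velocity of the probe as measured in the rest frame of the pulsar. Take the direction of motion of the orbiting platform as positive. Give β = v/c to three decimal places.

β = 0.924

With v = 0.556 and u' = 0.756 (in units of c),
u = (u' + v)/(1 + u'v/c²):
u = (0.756 + 0.556) / (1 + 0.756·0.556) = 1.3120/1.4203 = 0.9237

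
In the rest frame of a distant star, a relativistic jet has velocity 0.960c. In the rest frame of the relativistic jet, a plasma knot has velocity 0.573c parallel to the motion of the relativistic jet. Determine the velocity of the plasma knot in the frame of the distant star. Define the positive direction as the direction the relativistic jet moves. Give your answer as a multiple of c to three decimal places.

0.989c

With v = 0.960 and u' = 0.573 (in units of c),
u = (u' + v)/(1 + u'v/c²):
u = (0.573 + 0.960) / (1 + 0.573·0.960) = 1.5330/1.5501 = 0.9890
(Galilean addition would give +1.533c, exceeding c.)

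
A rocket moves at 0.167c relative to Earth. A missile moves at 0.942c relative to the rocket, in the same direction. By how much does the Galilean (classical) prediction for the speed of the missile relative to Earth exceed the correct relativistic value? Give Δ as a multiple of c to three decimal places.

Galilean: u_cl = 0.942 + 0.167 = 1.1090.
Relativistic: u_rel = (0.942 + 0.167) / (1 + 0.942·0.167) = 1.1090/1.1573 = 0.9583.
Δ = 1.1090 − 0.9583 = 0.1507.
(The classical prediction exceeds c; the relativistic result does not.)

Δ = 0.151c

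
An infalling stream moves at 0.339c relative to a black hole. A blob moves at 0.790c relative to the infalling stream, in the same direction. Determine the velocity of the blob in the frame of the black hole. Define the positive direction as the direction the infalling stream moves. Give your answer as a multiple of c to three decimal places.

0.891c

With v = 0.339 and u' = 0.790 (in units of c),
u = (u' + v)/(1 + u'v/c²):
u = (0.790 + 0.339) / (1 + 0.790·0.339) = 1.1290/1.2678 = 0.8905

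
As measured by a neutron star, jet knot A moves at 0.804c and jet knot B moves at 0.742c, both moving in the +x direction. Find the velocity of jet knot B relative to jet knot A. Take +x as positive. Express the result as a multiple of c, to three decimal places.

β_A = 0.804, β_B = 0.742.
Transform to A's frame with the inverse velocity-addition law: u' = (u − v)/(1 − uv/c²), taking u = β_B and v = β_A.
u' = (0.742 − 0.804) / (1 − (0.804)(0.742)) = -0.0620/0.4034 = -0.1537.

-0.154c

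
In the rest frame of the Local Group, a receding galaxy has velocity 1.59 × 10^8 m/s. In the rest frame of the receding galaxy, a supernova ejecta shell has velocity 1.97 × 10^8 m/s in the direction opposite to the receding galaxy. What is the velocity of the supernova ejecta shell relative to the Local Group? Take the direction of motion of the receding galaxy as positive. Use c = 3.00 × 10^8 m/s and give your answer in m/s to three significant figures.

-5.83 × 10^7 m/s

In units of c (dividing by 3.00 × 10^8 m/s): v = 0.530, u' = -0.657.
u = (u' + v)/(1 + u'v/c²):
u = (-0.657 + 0.530) / (1 + (-0.657)·0.530) = -0.1267/0.6520 = -0.1943
Converting back: u = -0.1943 × 3.00 × 10^8 m/s.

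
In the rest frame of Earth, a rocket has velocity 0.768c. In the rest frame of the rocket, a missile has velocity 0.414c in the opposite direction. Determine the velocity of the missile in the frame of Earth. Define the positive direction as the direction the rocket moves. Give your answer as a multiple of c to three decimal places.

With v = 0.768 and u' = -0.414 (in units of c),
u = (u' + v)/(1 + u'v/c²):
u = (-0.414 + 0.768) / (1 + (-0.414)·0.768) = 0.3540/0.6820 = 0.5190
(Galilean addition would give +0.354c.)

+0.519c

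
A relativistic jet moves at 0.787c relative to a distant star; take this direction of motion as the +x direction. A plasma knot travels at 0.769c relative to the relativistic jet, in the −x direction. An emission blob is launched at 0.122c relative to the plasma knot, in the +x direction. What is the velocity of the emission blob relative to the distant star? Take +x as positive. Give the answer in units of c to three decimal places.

+0.167c

Apply u = (u' + v)/(1 + u'v/c²) successively, working outward toward the distant star.
Start: velocity of the relativistic jet relative to the distant star = 0.7870c.
Compose with the plasma knot (u' = -0.769 in the relativistic jet frame): u_1 = (-0.769 + 0.787) / (1 + (-0.769)·0.787) = 0.0180/0.3948 = 0.0456.
Compose with the emission blob (u' = 0.122 in the plasma knot frame): u_2 = (0.122 + 0.046) / (1 + 0.122·0.046) = 0.1676/1.0056 = 0.1667.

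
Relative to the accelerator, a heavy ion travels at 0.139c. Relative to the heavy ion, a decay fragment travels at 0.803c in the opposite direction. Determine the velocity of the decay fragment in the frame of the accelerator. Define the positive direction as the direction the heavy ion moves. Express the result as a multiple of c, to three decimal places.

-0.747c

With v = 0.139 and u' = -0.803 (in units of c),
u = (u' + v)/(1 + u'v/c²):
u = (-0.803 + 0.139) / (1 + (-0.803)·0.139) = -0.6640/0.8884 = -0.7474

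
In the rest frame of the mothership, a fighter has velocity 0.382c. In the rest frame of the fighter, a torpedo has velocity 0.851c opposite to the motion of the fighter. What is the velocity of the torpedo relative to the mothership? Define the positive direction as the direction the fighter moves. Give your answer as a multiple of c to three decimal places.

-0.695c

With v = 0.382 and u' = -0.851 (in units of c),
u = (u' + v)/(1 + u'v/c²):
u = (-0.851 + 0.382) / (1 + (-0.851)·0.382) = -0.4690/0.6749 = -0.6949
(Galilean addition would give -0.469c.)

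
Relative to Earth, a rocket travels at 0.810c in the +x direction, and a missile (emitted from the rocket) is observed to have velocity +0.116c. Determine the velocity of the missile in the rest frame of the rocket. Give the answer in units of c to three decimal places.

Invert the composition law: u' = (u − v)/(1 − uv/c²).
u' = (0.116 − 0.810) / (1 − (0.116)(0.810)) = -0.6940/0.9060 = -0.7660.

-0.766c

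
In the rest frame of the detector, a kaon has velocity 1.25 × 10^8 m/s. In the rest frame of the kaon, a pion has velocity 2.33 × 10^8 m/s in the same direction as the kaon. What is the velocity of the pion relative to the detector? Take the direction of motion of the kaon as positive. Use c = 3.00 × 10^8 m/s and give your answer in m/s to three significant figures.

In units of c (dividing by 3.00 × 10^8 m/s): v = 0.417, u' = 0.777.
u = (u' + v)/(1 + u'v/c²):
u = (0.777 + 0.417) / (1 + 0.777·0.417) = 1.1933/1.3236 = 0.9016
(Galilean addition would give +1.193c, exceeding c.)
Converting back: u = 0.9016 × 3.00 × 10^8 m/s.

2.70 × 10^8 m/s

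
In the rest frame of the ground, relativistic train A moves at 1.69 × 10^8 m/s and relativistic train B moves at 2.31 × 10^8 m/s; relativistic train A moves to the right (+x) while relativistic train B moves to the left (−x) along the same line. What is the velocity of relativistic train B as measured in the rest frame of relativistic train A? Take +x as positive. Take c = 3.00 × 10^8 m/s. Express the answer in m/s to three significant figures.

β_A = 0.563, β_B = -0.770 (dividing each by c = 3.00 × 10^8 m/s).
Transform to A's frame with the inverse velocity-addition law: u' = (u − v)/(1 − uv/c²), taking u = β_B and v = β_A.
u' = (-0.770 − 0.563) / (1 − (0.563)(-0.770)) = -1.3333/1.4338 = -0.9300.
u' = -0.9300 × 3.00 × 10^8 m/s.

-2.79 × 10^8 m/s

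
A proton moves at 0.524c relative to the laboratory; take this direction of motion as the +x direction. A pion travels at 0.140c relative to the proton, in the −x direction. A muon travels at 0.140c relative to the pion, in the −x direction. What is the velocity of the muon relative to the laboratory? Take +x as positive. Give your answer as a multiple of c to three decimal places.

Apply u = (u' + v)/(1 + u'v/c²) successively, working outward toward the laboratory.
Start: velocity of the proton relative to the laboratory = 0.5240c.
Compose with the pion (u' = -0.140 in the proton frame): u_1 = (-0.140 + 0.524) / (1 + (-0.140)·0.524) = 0.3840/0.9266 = 0.4144.
Compose with the muon (u' = -0.140 in the pion frame): u_2 = (-0.140 + 0.414) / (1 + (-0.140)·0.414) = 0.2744/0.9420 = 0.2913.

+0.291c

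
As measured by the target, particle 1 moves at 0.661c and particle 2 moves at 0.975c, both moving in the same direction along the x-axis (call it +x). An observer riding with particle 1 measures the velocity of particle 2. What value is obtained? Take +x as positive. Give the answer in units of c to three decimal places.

+0.883c

β_A = 0.661, β_B = 0.975.
Transform to A's frame with the inverse velocity-addition law: u' = (u − v)/(1 − uv/c²), taking u = β_B and v = β_A.
u' = (0.975 − 0.661) / (1 − (0.661)(0.975)) = 0.3140/0.3555 = 0.8832.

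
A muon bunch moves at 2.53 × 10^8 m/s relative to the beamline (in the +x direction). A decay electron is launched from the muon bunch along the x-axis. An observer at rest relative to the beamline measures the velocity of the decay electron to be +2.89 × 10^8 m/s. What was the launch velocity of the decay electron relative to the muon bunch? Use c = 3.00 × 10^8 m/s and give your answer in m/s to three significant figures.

v = 0.843c, u = 0.963c.
Invert the composition law: u' = (u − v)/(1 − uv/c²).
u' = (0.963 − 0.843) / (1 − (0.963)(0.843)) = 0.1200/0.1876 = 0.6397.
u' = 0.6397 × 3.00 × 10^8 m/s.

+1.92 × 10^8 m/s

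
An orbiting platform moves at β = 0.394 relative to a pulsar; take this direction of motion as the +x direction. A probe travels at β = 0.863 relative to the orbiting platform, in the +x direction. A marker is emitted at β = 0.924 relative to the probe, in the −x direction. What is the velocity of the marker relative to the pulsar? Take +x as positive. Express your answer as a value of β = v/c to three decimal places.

Apply u = (u' + v)/(1 + u'v/c²) successively, working outward toward the pulsar.
Start: velocity of the orbiting platform relative to the pulsar = 0.3940c.
Compose with the probe (u' = 0.863 in the orbiting platform frame): u_1 = (0.863 + 0.394) / (1 + 0.863·0.394) = 1.2570/1.3400 = 0.9380.
Compose with the marker (u' = -0.924 in the probe frame): u_2 = (-0.924 + 0.938) / (1 + (-0.924)·0.938) = 0.0140/0.1332 = 0.1054.

β = +0.105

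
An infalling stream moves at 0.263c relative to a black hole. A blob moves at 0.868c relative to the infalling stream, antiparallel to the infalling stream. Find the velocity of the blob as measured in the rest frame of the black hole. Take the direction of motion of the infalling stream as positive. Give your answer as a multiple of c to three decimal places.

-0.784c

With v = 0.263 and u' = -0.868 (in units of c),
u = (u' + v)/(1 + u'v/c²):
u = (-0.868 + 0.263) / (1 + (-0.868)·0.263) = -0.6050/0.7717 = -0.7840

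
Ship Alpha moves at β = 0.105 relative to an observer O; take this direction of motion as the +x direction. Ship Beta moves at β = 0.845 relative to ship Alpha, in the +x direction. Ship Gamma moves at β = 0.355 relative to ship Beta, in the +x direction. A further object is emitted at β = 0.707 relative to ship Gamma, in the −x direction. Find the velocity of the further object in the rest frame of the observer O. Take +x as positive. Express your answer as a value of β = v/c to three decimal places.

β = +0.683

Apply u = (u' + v)/(1 + u'v/c²) successively, working outward toward the observer O.
Start: velocity of ship Alpha relative to the observer O = 0.1050c.
Compose with ship Beta (u' = 0.845 in ship Alpha frame): u_1 = (0.845 + 0.105) / (1 + 0.845·0.105) = 0.9500/1.0887 = 0.8726.
Compose with ship Gamma (u' = 0.355 in ship Beta frame): u_2 = (0.355 + 0.873) / (1 + 0.355·0.873) = 1.2276/1.3098 = 0.9373.
Compose with the further object (u' = -0.707 in ship Gamma frame): u_3 = (-0.707 + 0.937) / (1 + (-0.707)·0.937) = 0.2303/0.3374 = 0.6825.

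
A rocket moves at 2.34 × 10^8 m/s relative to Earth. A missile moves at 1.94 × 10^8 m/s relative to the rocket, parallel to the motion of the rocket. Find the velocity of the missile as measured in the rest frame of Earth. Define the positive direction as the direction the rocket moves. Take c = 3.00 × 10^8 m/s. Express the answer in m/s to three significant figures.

2.84 × 10^8 m/s

In units of c (dividing by 3.00 × 10^8 m/s): v = 0.780, u' = 0.647.
u = (u' + v)/(1 + u'v/c²):
u = (0.647 + 0.780) / (1 + 0.647·0.780) = 1.4267/1.5044 = 0.9483
Converting back: u = 0.9483 × 3.00 × 10^8 m/s.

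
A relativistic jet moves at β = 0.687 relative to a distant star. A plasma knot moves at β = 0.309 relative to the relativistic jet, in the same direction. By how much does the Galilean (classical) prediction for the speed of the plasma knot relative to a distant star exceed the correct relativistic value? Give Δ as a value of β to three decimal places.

Δ = 0.174

Galilean: u_cl = 0.309 + 0.687 = 0.9960.
Relativistic: u_rel = (0.309 + 0.687) / (1 + 0.309·0.687) = 0.9960/1.2123 = 0.8216.
Δ = 0.9960 − 0.8216 = 0.1744.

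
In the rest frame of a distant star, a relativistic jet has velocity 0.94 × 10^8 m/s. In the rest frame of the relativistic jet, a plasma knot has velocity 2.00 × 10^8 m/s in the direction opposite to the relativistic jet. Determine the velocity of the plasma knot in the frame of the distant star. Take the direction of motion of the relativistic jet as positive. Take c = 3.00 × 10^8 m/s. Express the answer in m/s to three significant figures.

-1.34 × 10^8 m/s

In units of c (dividing by 3.00 × 10^8 m/s): v = 0.313, u' = -0.667.
u = (u' + v)/(1 + u'v/c²):
u = (-0.667 + 0.313) / (1 + (-0.667)·0.313) = -0.3533/0.7911 = -0.4466
(Galilean addition would give -0.353c.)
Converting back: u = -0.4466 × 3.00 × 10^8 m/s.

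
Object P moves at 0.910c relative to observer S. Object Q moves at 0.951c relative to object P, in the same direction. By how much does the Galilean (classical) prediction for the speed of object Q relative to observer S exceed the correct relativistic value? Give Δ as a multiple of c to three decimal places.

Δ = 0.863c

Galilean: u_cl = 0.951 + 0.910 = 1.8610.
Relativistic: u_rel = (0.951 + 0.910) / (1 + 0.951·0.910) = 1.8610/1.8654 = 0.9976.
Δ = 1.8610 − 0.9976 = 0.8634.
(The classical prediction exceeds c; the relativistic result does not.)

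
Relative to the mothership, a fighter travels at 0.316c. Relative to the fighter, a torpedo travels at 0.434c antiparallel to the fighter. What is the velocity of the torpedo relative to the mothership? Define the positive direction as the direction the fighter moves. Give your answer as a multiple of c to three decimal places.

With v = 0.316 and u' = -0.434 (in units of c),
u = (u' + v)/(1 + u'v/c²):
u = (-0.434 + 0.316) / (1 + (-0.434)·0.316) = -0.1180/0.8629 = -0.1368
(Galilean addition would give -0.118c.)

-0.137c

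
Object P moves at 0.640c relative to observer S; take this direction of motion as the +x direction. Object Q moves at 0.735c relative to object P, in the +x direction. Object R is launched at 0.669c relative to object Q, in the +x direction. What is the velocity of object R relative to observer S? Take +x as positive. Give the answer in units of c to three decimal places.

Apply u = (u' + v)/(1 + u'v/c²) successively, working outward toward observer S.
Start: velocity of object P relative to observer S = 0.6400c.
Compose with object Q (u' = 0.735 in object P frame): u_1 = (0.735 + 0.640) / (1 + 0.735·0.640) = 1.3750/1.4704 = 0.9351.
Compose with object R (u' = 0.669 in object Q frame): u_2 = (0.669 + 0.935) / (1 + 0.669·0.935) = 1.6041/1.6256 = 0.9868.

0.987c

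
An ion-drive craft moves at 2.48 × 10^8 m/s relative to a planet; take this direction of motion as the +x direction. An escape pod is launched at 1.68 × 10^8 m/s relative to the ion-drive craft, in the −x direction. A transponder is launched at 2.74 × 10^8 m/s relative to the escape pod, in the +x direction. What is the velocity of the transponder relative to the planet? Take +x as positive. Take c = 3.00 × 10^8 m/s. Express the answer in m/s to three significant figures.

+2.91 × 10^8 m/s

Apply u = (u' + v)/(1 + u'v/c²) successively, working outward toward the planet.
(Dividing each given speed by c = 3.00 × 10^8 m/s to work in units of c.)
Start: velocity of the ion-drive craft relative to the planet = 0.8267c.
Compose with the escape pod (u' = -0.560 in the ion-drive craft frame): u_1 = (-0.560 + 0.827) / (1 + (-0.560)·0.827) = 0.2667/0.5371 = 0.4965.
Compose with the transponder (u' = 0.913 in the escape pod frame): u_2 = (0.913 + 0.497) / (1 + 0.913·0.497) = 1.4099/1.4535 = 0.9700.
So u = 0.9700 × 3.00 × 10^8 m/s.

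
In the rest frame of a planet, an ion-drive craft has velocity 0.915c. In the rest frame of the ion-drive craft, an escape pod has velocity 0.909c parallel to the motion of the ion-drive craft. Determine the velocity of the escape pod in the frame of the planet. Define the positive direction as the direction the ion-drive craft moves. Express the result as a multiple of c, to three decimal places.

With v = 0.915 and u' = 0.909 (in units of c),
u = (u' + v)/(1 + u'v/c²):
u = (0.909 + 0.915) / (1 + 0.909·0.915) = 1.8240/1.8317 = 0.9958
(Galilean addition would give +1.824c, exceeding c.)

0.996c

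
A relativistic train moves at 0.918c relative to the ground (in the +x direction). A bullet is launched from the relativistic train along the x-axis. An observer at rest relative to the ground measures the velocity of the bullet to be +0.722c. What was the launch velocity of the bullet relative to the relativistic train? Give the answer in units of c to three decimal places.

Invert the composition law: u' = (u − v)/(1 − uv/c²).
u' = (0.722 − 0.918) / (1 − (0.722)(0.918)) = -0.1960/0.3372 = -0.5813.

-0.581c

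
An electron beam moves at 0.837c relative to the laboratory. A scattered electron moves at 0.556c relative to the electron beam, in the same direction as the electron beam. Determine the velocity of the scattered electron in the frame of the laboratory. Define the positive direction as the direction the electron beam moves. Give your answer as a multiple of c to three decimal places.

With v = 0.837 and u' = 0.556 (in units of c),
u = (u' + v)/(1 + u'v/c²):
u = (0.556 + 0.837) / (1 + 0.556·0.837) = 1.3930/1.4654 = 0.9506
(Galilean addition would give +1.393c, exceeding c.)

0.951c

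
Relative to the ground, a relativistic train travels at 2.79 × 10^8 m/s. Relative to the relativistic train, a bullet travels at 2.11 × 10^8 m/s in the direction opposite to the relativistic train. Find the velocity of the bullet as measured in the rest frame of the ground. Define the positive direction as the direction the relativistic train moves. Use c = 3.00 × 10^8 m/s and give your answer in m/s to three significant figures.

+1.97 × 10^8 m/s

In units of c (dividing by 3.00 × 10^8 m/s): v = 0.930, u' = -0.703.
u = (u' + v)/(1 + u'v/c²):
u = (-0.703 + 0.930) / (1 + (-0.703)·0.930) = 0.2267/0.3459 = 0.6553
Converting back: u = 0.6553 × 3.00 × 10^8 m/s.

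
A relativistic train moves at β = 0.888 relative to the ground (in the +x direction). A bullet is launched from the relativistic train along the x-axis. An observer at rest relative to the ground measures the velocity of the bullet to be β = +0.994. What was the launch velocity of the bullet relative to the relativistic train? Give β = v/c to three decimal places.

Invert the composition law: u' = (u − v)/(1 − uv/c²).
u' = (0.994 − 0.888) / (1 − (0.994)(0.888)) = 0.1060/0.1173 = 0.9035.

β = +0.903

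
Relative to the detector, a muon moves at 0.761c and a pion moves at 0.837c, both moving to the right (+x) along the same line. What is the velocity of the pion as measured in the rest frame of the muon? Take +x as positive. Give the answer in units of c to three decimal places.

β_A = 0.761, β_B = 0.837.
Transform to A's frame with the inverse velocity-addition law: u' = (u − v)/(1 − uv/c²), taking u = β_B and v = β_A.
u' = (0.837 − 0.761) / (1 − (0.761)(0.837)) = 0.0760/0.3630 = 0.2093.

+0.209c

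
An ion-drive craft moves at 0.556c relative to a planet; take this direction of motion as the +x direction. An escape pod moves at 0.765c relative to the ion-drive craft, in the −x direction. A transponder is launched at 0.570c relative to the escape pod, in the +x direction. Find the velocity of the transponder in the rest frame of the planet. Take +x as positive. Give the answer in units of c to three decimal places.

Apply u = (u' + v)/(1 + u'v/c²) successively, working outward toward the planet.
Start: velocity of the ion-drive craft relative to the planet = 0.5560c.
Compose with the escape pod (u' = -0.765 in the ion-drive craft frame): u_1 = (-0.765 + 0.556) / (1 + (-0.765)·0.556) = -0.2090/0.5747 = -0.3637.
Compose with the transponder (u' = 0.570 in the escape pod frame): u_2 = (0.570 + (-0.364)) / (1 + 0.570·(-0.364)) = 0.2063/0.7927 = 0.2603.

+0.260c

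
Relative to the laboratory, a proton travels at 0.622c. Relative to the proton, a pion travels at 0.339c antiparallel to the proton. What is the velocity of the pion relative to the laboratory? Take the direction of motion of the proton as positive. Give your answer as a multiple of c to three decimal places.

+0.359c

With v = 0.622 and u' = -0.339 (in units of c),
u = (u' + v)/(1 + u'v/c²):
u = (-0.339 + 0.622) / (1 + (-0.339)·0.622) = 0.2830/0.7891 = 0.3586
(Galilean addition would give +0.283c.)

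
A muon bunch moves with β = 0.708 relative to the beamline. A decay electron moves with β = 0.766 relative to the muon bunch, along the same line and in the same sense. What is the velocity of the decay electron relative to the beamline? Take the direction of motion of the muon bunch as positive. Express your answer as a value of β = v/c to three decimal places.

β = 0.956

With v = 0.708 and u' = 0.766 (in units of c),
u = (u' + v)/(1 + u'v/c²):
u = (0.766 + 0.708) / (1 + 0.766·0.708) = 1.4740/1.5423 = 0.9557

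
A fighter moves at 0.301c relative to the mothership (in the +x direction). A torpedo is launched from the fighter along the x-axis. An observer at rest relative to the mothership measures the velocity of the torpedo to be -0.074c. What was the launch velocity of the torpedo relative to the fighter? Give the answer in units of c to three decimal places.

-0.367c

Invert the composition law: u' = (u − v)/(1 − uv/c²).
u' = (-0.074 − 0.301) / (1 − (-0.074)(0.301)) = -0.3750/1.0223 = -0.3668.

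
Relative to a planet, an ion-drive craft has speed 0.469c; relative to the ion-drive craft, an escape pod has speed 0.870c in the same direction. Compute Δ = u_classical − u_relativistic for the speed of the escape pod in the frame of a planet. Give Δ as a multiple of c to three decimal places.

Galilean: u_cl = 0.870 + 0.469 = 1.3390.
Relativistic: u_rel = (0.870 + 0.469) / (1 + 0.870·0.469) = 1.3390/1.4080 = 0.9510.
Δ = 1.3390 − 0.9510 = 0.3880.
(The classical prediction exceeds c; the relativistic result does not.)

Δ = 0.388c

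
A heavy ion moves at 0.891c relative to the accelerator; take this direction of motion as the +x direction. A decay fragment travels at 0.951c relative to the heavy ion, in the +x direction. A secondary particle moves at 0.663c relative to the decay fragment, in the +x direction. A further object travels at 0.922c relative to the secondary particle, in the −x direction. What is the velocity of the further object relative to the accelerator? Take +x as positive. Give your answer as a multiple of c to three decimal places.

Apply u = (u' + v)/(1 + u'v/c²) successively, working outward toward the accelerator.
Start: velocity of the heavy ion relative to the accelerator = 0.8910c.
Compose with the decay fragment (u' = 0.951 in the heavy ion frame): u_1 = (0.951 + 0.891) / (1 + 0.951·0.891) = 1.8420/1.8473 = 0.9971.
Compose with the secondary particle (u' = 0.663 in the decay fragment frame): u_2 = (0.663 + 0.997) / (1 + 0.663·0.997) = 1.6601/1.6611 = 0.9994.
Compose with the further object (u' = -0.922 in the secondary particle frame): u_3 = (-0.922 + 0.999) / (1 + (-0.922)·0.999) = 0.0774/0.0785 = 0.9856.

+0.986c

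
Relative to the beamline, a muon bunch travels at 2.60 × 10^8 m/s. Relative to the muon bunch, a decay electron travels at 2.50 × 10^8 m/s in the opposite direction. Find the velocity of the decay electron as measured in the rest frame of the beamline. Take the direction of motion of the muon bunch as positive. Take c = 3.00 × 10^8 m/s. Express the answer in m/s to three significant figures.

In units of c (dividing by 3.00 × 10^8 m/s): v = 0.867, u' = -0.833.
u = (u' + v)/(1 + u'v/c²):
u = (-0.833 + 0.867) / (1 + (-0.833)·0.867) = 0.0333/0.2778 = 0.1200
Converting back: u = 0.1200 × 3.00 × 10^8 m/s.

+3.60 × 10^7 m/s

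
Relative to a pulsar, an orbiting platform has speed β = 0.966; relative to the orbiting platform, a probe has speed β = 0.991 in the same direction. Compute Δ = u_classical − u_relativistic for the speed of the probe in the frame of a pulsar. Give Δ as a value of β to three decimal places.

Δ = 0.957

Galilean: u_cl = 0.991 + 0.966 = 1.9570.
Relativistic: u_rel = (0.991 + 0.966) / (1 + 0.991·0.966) = 1.9570/1.9573 = 0.9998.
Δ = 1.9570 − 0.9998 = 0.9572.
(The classical prediction exceeds c; the relativistic result does not.)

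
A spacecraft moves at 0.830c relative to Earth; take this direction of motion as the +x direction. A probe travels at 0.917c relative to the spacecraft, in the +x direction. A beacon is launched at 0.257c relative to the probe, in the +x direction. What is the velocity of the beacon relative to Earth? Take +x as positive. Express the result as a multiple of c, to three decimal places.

0.995c

Apply u = (u' + v)/(1 + u'v/c²) successively, working outward toward Earth.
Start: velocity of the spacecraft relative to Earth = 0.8300c.
Compose with the probe (u' = 0.917 in the spacecraft frame): u_1 = (0.917 + 0.830) / (1 + 0.917·0.830) = 1.7470/1.7611 = 0.9920.
Compose with the beacon (u' = 0.257 in the probe frame): u_2 = (0.257 + 0.992) / (1 + 0.257·0.992) = 1.2490/1.2549 = 0.9953.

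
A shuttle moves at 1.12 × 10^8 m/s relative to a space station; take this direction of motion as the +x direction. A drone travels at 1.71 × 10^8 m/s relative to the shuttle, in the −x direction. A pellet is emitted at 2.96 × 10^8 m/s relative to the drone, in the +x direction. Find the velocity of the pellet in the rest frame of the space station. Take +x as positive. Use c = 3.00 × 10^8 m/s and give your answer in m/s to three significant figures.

+2.93 × 10^8 m/s

Apply u = (u' + v)/(1 + u'v/c²) successively, working outward toward the space station.
(Dividing each given speed by c = 3.00 × 10^8 m/s to work in units of c.)
Start: velocity of the shuttle relative to the space station = 0.3733c.
Compose with the drone (u' = -0.570 in the shuttle frame): u_1 = (-0.570 + 0.373) / (1 + (-0.570)·0.373) = -0.1967/0.7872 = -0.2498.
Compose with the pellet (u' = 0.987 in the drone frame): u_2 = (0.987 + (-0.250)) / (1 + 0.987·(-0.250)) = 0.7368/0.7535 = 0.9779.
So u = 0.9779 × 3.00 × 10^8 m/s.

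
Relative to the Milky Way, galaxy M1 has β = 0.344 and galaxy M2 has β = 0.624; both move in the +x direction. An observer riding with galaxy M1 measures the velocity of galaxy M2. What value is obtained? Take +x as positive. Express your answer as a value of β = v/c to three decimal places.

β_A = 0.344, β_B = 0.624.
Transform to A's frame with the inverse velocity-addition law: u' = (u − v)/(1 − uv/c²), taking u = β_B and v = β_A.
u' = (0.624 − 0.344) / (1 − (0.344)(0.624)) = 0.2800/0.7853 = 0.3565.

β = +0.357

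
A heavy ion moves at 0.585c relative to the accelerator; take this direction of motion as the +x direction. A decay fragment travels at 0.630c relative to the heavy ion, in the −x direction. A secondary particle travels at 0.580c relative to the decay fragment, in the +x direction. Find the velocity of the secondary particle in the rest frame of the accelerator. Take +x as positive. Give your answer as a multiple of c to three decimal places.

+0.531c

Apply u = (u' + v)/(1 + u'v/c²) successively, working outward toward the accelerator.
Start: velocity of the heavy ion relative to the accelerator = 0.5850c.
Compose with the decay fragment (u' = -0.630 in the heavy ion frame): u_1 = (-0.630 + 0.585) / (1 + (-0.630)·0.585) = -0.0450/0.6314 = -0.0713.
Compose with the secondary particle (u' = 0.580 in the decay fragment frame): u_2 = (0.580 + (-0.071)) / (1 + 0.580·(-0.071)) = 0.5087/0.9587 = 0.5307.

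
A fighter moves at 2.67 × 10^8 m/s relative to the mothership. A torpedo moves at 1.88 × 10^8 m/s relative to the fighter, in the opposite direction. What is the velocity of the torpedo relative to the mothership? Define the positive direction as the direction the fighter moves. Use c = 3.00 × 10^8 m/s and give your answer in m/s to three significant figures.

In units of c (dividing by 3.00 × 10^8 m/s): v = 0.890, u' = -0.627.
u = (u' + v)/(1 + u'v/c²):
u = (-0.627 + 0.890) / (1 + (-0.627)·0.890) = 0.2633/0.4423 = 0.5954
Converting back: u = 0.5954 × 3.00 × 10^8 m/s.

+1.79 × 10^8 m/s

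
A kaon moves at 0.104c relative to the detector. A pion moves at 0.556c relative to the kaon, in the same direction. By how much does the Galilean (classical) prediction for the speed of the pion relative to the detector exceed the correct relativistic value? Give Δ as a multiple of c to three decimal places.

Galilean: u_cl = 0.556 + 0.104 = 0.6600.
Relativistic: u_rel = (0.556 + 0.104) / (1 + 0.556·0.104) = 0.6600/1.0578 = 0.6239.
Δ = 0.6600 − 0.6239 = 0.0361.

Δ = 0.036c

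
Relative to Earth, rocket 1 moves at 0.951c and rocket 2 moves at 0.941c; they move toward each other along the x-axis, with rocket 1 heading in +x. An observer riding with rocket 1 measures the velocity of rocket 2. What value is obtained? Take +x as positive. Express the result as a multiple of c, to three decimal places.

β_A = 0.951, β_B = -0.941.
Transform to A's frame with the inverse velocity-addition law: u' = (u − v)/(1 − uv/c²), taking u = β_B and v = β_A.
u' = (-0.941 − 0.951) / (1 − (0.951)(-0.941)) = -1.8920/1.8949 = -0.9985.

-0.998c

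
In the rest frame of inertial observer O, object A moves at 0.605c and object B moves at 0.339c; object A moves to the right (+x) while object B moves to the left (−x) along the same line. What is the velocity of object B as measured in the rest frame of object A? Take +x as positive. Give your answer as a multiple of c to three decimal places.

β_A = 0.605, β_B = -0.339.
Transform to A's frame with the inverse velocity-addition law: u' = (u − v)/(1 − uv/c²), taking u = β_B and v = β_A.
u' = (-0.339 − 0.605) / (1 − (0.605)(-0.339)) = -0.9440/1.2051 = -0.7833.

-0.783c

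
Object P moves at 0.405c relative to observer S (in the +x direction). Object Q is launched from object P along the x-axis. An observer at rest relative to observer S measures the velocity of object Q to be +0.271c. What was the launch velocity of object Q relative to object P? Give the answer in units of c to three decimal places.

-0.151c

Invert the composition law: u' = (u − v)/(1 − uv/c²).
u' = (0.271 − 0.405) / (1 − (0.271)(0.405)) = -0.1340/0.8902 = -0.1505.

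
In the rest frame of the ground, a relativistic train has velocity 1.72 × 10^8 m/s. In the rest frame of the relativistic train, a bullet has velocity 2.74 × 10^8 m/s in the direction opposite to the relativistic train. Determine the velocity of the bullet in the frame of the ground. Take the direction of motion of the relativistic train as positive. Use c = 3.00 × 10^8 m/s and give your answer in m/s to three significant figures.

In units of c (dividing by 3.00 × 10^8 m/s): v = 0.573, u' = -0.913.
u = (u' + v)/(1 + u'v/c²):
u = (-0.913 + 0.573) / (1 + (-0.913)·0.573) = -0.3400/0.4764 = -0.7138
Converting back: u = -0.7138 × 3.00 × 10^8 m/s.

-2.14 × 10^8 m/s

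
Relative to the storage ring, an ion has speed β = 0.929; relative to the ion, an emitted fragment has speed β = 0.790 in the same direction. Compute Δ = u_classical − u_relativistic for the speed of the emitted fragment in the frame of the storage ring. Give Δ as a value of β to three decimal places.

Δ = 0.728

Galilean: u_cl = 0.790 + 0.929 = 1.7190.
Relativistic: u_rel = (0.790 + 0.929) / (1 + 0.790·0.929) = 1.7190/1.7339 = 0.9914.
Δ = 1.7190 − 0.9914 = 0.7276.
(The classical prediction exceeds c; the relativistic result does not.)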